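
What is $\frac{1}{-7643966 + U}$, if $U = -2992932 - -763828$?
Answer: $- \frac{1}{9873070} \approx -1.0129 \cdot 10^{-7}$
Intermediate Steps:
$U = -2229104$ ($U = -2992932 + 763828 = -2229104$)
$\frac{1}{-7643966 + U} = \frac{1}{-7643966 - 2229104} = \frac{1}{-9873070} = - \frac{1}{9873070}$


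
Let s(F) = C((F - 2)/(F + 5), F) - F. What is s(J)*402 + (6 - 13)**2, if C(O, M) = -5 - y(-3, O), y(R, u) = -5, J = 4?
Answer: -1559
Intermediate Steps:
C(O, M) = 0 (C(O, M) = -5 - 1*(-5) = -5 + 5 = 0)
s(F) = -F (s(F) = 0 - F = -F)
s(J)*402 + (6 - 13)**2 = -1*4*402 + (6 - 13)**2 = -4*402 + (-7)**2 = -1608 + 49 = -1559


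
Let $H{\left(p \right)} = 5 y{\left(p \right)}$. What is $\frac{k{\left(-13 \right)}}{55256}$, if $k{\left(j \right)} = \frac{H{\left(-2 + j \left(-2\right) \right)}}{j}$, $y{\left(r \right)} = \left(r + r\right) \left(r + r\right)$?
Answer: $- \frac{1440}{89791} \approx -0.016037$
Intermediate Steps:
$y{\left(r \right)} = 4 r^{2}$ ($y{\left(r \right)} = 2 r 2 r = 4 r^{2}$)
$H{\left(p \right)} = 20 p^{2}$ ($H{\left(p \right)} = 5 \cdot 4 p^{2} = 20 p^{2}$)
$k{\left(j \right)} = \frac{20 \left(-2 - 2 j\right)^{2}}{j}$ ($k{\left(j \right)} = \frac{20 \left(-2 + j \left(-2\right)\right)^{2}}{j} = \frac{20 \left(-2 - 2 j\right)^{2}}{j}$)
$\frac{k{\left(-13 \right)}}{55256} = \frac{80 \frac{1}{-13} \left(1 - 13\right)^{2}}{55256} = 80 \left(- \frac{1}{13}\right) \left(-12\right)^{2} \cdot \frac{1}{55256} = 80 \left(- \frac{1}{13}\right) 144 \cdot \frac{1}{55256} = \left(- \frac{11520}{13}\right) \frac{1}{55256} = - \frac{1440}{89791}$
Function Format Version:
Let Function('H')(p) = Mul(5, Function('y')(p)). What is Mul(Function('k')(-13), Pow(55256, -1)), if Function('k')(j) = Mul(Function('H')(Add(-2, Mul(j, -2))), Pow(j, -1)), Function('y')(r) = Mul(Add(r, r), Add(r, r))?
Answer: Rational(-1440, 89791) ≈ -0.016037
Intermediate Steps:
Function('y')(r) = Mul(4, Pow(r, 2)) (Function('y')(r) = Mul(Mul(2, r), Mul(2, r)) = Mul(4, Pow(r, 2)))
Function('H')(p) = Mul(20, Pow(p, 2)) (Function('H')(p) = Mul(5, Mul(4, Pow(p, 2))) = Mul(20, Pow(p, 2)))
Function('k')(j) = Mul(20, Pow(j, -1), Pow(Add(-2, Mul(-2, j)), 2)) (Function('k')(j) = Mul(Mul(20, Pow(Add(-2, Mul(j, -2)), 2)), Pow(j, -1)) = Mul(Mul(20, Pow(Add(-2, Mul(-2, j)), 2)), Pow(j, -1)) = Mul(20, Pow(j, -1), Pow(Add(-2, Mul(-2, j)), 2)))
Mul(Function('k')(-13), Pow(55256, -1)) = Mul(Mul(80, Pow(-13, -1), Pow(Add(1, -13), 2)), Pow(55256, -1)) = Mul(Mul(80, Rational(-1, 13), Pow(-12, 2)), Rational(1, 55256)) = Mul(Mul(80, Rational(-1, 13), 144), Rational(1, 55256)) = Mul(Rational(-11520, 13), Rational(1, 55256)) = Rational(-1440, 89791)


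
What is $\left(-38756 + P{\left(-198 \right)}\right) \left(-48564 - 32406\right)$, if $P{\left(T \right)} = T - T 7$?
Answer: $3041880960$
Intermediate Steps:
$P{\left(T \right)} = - 6 T$ ($P{\left(T \right)} = T - 7 T = - 6 T$)
$\left(-38756 + P{\left(-198 \right)}\right) \left(-48564 - 32406\right) = \left(-38756 - -1188\right) \left(-48564 - 32406\right) = \left(-38756 + 1188\right) \left(-80970\right) = \left(-37568\right) \left(-80970\right) = 3041880960$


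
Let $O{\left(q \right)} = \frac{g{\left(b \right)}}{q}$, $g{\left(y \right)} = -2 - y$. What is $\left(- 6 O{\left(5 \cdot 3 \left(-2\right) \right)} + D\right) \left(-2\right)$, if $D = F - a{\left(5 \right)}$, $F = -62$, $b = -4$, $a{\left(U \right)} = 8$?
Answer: $\frac{696}{5} \approx 139.2$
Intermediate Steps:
$O{\left(q \right)} = \frac{2}{q}$ ($O{\left(q \right)} = \frac{-2 - -4}{q} = \frac{-2 + 4}{q} = \frac{2}{q}$)
$D = -70$ ($D = -62 - 8 = -70$)
$\left(- 6 O{\left(5 \cdot 3 \left(-2\right) \right)} + D\right) \left(-2\right) = \left(- 6 \frac{2}{5 \cdot 3 \left(-2\right)} - 70\right) \left(-2\right) = \left(- 6 \frac{2}{15 \left(-2\right)} - 70\right) \left(-2\right) = \left(- 6 \frac{2}{-30} - 70\right) \left(-2\right) = \left(- 6 \cdot 2 \left(- \frac{1}{30}\right) - 70\right) \left(-2\right) = \left(\left(-6\right) \left(- \frac{1}{15}\right) - 70\right) \left(-2\right) = \left(\frac{2}{5} - 70\right) \left(-2\right) = \left(- \frac{348}{5}\right) \left(-2\right) = \frac{696}{5}$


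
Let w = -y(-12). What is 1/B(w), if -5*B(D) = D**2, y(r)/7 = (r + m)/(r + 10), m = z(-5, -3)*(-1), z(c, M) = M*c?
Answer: -20/35721 ≈ -0.00055989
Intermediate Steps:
m = -15 (m = -3*(-5)*(-1) = 15*(-1) = -15)
y(r) = 7*(-15 + r)/(10 + r) (y(r) = 7*((r - 15)/(r + 10)) = 7*((-15 + r)/(10 + r)) = 7*(-15 + r)/(10 + r))
w = -189/2 (w = -7*(-15 - 12)/(10 - 12) = -7*(-27)/(-2) = -7*(-1)*(-27)/2 = -1*189/2 = -189/2 ≈ -94.500)
B(D) = -D**2/5
1/B(w) = 1/(-(-189/2)**2/5) = 1/(-1/5*35721/4) = 1/(-35721/20) = -20/35721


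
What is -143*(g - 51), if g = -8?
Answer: 8437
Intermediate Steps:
-143*(g - 51) = -143*(-8 - 51) = -143*(-59) = 8437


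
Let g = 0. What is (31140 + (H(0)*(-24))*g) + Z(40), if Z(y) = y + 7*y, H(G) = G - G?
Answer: 31460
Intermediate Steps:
H(G) = 0
Z(y) = 8*y
(31140 + (H(0)*(-24))*g) + Z(40) = (31140 + (0*(-24))*0) + 8*40 = (31140 + 0*0) + 320 = (31140 + 0) + 320 = 31140 + 320 = 31460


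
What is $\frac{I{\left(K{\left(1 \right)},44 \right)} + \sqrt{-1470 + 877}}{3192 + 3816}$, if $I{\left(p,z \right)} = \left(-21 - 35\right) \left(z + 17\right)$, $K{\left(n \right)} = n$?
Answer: $- \frac{427}{876} + \frac{i \sqrt{593}}{7008} \approx -0.48744 + 0.0034748 i$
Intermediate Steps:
$I{\left(p,z \right)} = -952 - 56 z$ ($I{\left(p,z \right)} = - 56 \left(17 + z\right) = -952 - 56 z$)
$\frac{I{\left(K{\left(1 \right)},44 \right)} + \sqrt{-1470 + 877}}{3192 + 3816} = \frac{\left(-952 - 2464\right) + \sqrt{-1470 + 877}}{3192 + 3816} = \frac{\left(-952 - 2464\right) + \sqrt{-593}}{7008} = \left(-3416 + i \sqrt{593}\right) \frac{1}{7008} = - \frac{427}{876} + \frac{i \sqrt{593}}{7008}$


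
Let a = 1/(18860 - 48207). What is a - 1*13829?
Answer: -405839664/29347 ≈ -13829.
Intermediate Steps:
a = -1/29347 (a = 1/(-29347) = -1/29347 ≈ -3.4075e-5)
a - 1*13829 = -1/29347 - 1*13829 = -1/29347 - 13829 = -405839664/29347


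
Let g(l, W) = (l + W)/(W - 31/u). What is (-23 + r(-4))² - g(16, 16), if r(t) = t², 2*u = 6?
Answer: 737/17 ≈ 43.353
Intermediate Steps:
u = 3 (u = (½)*6 = 3)
g(l, W) = (W + l)/(-31/3 + W) (g(l, W) = (l + W)/(W - 31/3) = (W + l)/(W - 31*⅓) = (W + l)/(W - 31/3) = (W + l)/(-31/3 + W))
(-23 + r(-4))² - g(16, 16) = (-23 + (-4)²)² - 3*(16 + 16)/(-31 + 3*16) = (-23 + 16)² - 3*32/(-31 + 48) = (-7)² - 3*32/17 = 49 - 3*32/17 = 49 - 1*96/17 = 49 - 96/17 = 737/17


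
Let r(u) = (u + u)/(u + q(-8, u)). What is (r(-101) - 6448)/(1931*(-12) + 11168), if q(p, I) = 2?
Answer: 319075/594198 ≈ 0.53698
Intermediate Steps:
r(u) = 2*u/(2 + u) (r(u) = (u + u)/(u + 2) = (2*u)/(2 + u) = 2*u/(2 + u))
(r(-101) - 6448)/(1931*(-12) + 11168) = (2*(-101)/(2 - 101) - 6448)/(1931*(-12) + 11168) = (2*(-101)/(-99) - 6448)/(-23172 + 11168) = (2*(-101)*(-1/99) - 6448)/(-12004) = (202/99 - 6448)*(-1/12004) = -638150/99*(-1/12004) = 319075/594198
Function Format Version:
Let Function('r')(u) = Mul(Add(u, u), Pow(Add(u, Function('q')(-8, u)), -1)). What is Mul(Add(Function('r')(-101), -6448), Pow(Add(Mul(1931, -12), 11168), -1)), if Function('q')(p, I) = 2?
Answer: Rational(319075, 594198) ≈ 0.53698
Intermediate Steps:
Function('r')(u) = Mul(2, u, Pow(Add(2, u), -1)) (Function('r')(u) = Mul(Add(u, u), Pow(Add(u, 2), -1)) = Mul(Mul(2, u), Pow(Add(2, u), -1)) = Mul(2, u, Pow(Add(2, u), -1)))
Mul(Add(Function('r')(-101), -6448), Pow(Add(Mul(1931, -12), 11168), -1)) = Mul(Add(Mul(2, -101, Pow(Add(2, -101), -1)), -6448), Pow(Add(Mul(1931, -12), 11168), -1)) = Mul(Add(Mul(2, -101, Pow(-99, -1)), -6448), Pow(Add(-23172, 11168), -1)) = Mul(Add(Mul(2, -101, Rational(-1, 99)), -6448), Pow(-12004, -1)) = Mul(Add(Rational(202, 99), -6448), Rational(-1, 12004)) = Mul(Rational(-638150, 99), Rational(-1, 12004)) = Rational(319075, 594198)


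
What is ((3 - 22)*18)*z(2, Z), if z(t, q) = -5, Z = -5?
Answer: 1710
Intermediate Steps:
((3 - 22)*18)*z(2, Z) = ((3 - 22)*18)*(-5) = -19*18*(-5) = -342*(-5) = 1710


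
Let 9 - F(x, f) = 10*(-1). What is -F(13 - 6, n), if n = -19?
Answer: -19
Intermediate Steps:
F(x, f) = 19 (F(x, f) = 9 - 10*(-1) = 9 - 1*(-10) = 9 + 10 = 19)
-F(13 - 6, n) = -1*19 = -19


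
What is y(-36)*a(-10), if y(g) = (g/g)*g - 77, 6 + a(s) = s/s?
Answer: 565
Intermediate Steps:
a(s) = -5 (a(s) = -6 + s/s = -6 + 1 = -5)
y(g) = -77 + g (y(g) = 1*g - 77 = g - 77 = -77 + g)
y(-36)*a(-10) = (-77 - 36)*(-5) = -113*(-5) = 565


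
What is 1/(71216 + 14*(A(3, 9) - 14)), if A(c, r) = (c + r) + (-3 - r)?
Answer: 1/71020 ≈ 1.4081e-5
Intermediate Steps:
A(c, r) = -3 + c
1/(71216 + 14*(A(3, 9) - 14)) = 1/(71216 + 14*((-3 + 3) - 14)) = 1/(71216 + 14*(0 - 14)) = 1/(71216 + 14*(-14)) = 1/(71216 - 196) = 1/71020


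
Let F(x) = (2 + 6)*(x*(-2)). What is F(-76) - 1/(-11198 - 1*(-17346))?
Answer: 7475967/6148 ≈ 1216.0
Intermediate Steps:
F(x) = -16*x (F(x) = 8*(-2*x) = -16*x)
F(-76) - 1/(-11198 - 1*(-17346)) = -16*(-76) - 1/(-11198 - 1*(-17346)) = 1216 - 1/(-11198 + 17346) = 1216 - 1/6148 = 7475967/6148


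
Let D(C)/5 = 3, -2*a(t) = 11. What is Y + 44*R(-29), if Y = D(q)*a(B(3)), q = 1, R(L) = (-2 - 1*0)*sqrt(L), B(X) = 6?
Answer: -165/2 - 88*I*sqrt(29) ≈ -82.5 - 473.89*I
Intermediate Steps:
R(L) = -2*sqrt(L) (R(L) = (-2 + 0)*sqrt(L) = -2*sqrt(L))
a(t) = -11/2 (a(t) = -1/2*11 = -11/2)
D(C) = 15 (D(C) = 5*3 = 15)
Y = -165/2 (Y = 15*(-11/2) = -165/2 ≈ -82.500)
Y + 44*R(-29) = -165/2 + 44*(-2*I*sqrt(29)) = -165/2 - 88*I*sqrt(29)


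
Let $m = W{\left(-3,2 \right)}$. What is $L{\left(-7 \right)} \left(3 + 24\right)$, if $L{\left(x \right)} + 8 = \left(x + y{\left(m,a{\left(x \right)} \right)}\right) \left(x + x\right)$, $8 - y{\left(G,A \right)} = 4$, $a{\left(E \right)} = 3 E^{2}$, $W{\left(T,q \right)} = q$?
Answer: $918$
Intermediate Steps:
$m = 2$
$y{\left(G,A \right)} = 4$ ($y{\left(G,A \right)} = 8 - 4 = 4$)
$L{\left(x \right)} = -8 + 2 x \left(4 + x\right)$ ($L{\left(x \right)} = -8 + \left(x + 4\right) \left(x + x\right) = -8 + \left(4 + x\right) 2 x = -8 + 2 x \left(4 + x\right)$)
$L{\left(-7 \right)} \left(3 + 24\right) = \left(-8 + 2 \left(-7\right)^{2} + 8 \left(-7\right)\right) \left(3 + 24\right) = \left(-8 + 2 \cdot 49 - 56\right) 27 = \left(-8 + 98 - 56\right) 27 = 34 \cdot 27 = 918$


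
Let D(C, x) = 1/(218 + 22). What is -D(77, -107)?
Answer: -1/240 ≈ -0.0041667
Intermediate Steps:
D(C, x) = 1/240
-D(77, -107) = -1*1/240 = -1/240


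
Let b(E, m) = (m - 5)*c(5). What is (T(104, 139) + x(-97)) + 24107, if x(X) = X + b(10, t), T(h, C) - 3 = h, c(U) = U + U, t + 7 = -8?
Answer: 23917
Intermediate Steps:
t = -15 (t = -7 - 8 = -15)
c(U) = 2*U
T(h, C) = 3 + h
b(E, m) = -50 + 10*m (b(E, m) = (m - 5)*(2*5) = (-5 + m)*10 = -50 + 10*m)
x(X) = -200 + X (x(X) = X + (-50 + 10*(-15)) = X + (-50 - 150) = X - 200 = -200 + X)
(T(104, 139) + x(-97)) + 24107 = ((3 + 104) + (-200 - 97)) + 24107 = (107 - 297) + 24107 = -190 + 24107 = 23917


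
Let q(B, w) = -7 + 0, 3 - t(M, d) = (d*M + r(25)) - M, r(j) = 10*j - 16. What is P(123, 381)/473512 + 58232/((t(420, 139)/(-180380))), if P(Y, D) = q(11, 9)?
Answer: 4973717090010583/27554136792 ≈ 1.8051e+5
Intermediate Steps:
r(j) = -16 + 10*j
t(M, d) = -231 + M - M*d (t(M, d) = 3 - ((d*M + (-16 + 10*25)) - M) = 3 - ((M*d + (-16 + 250)) - M) = 3 - ((M*d + 234) - M) = 3 - ((234 + M*d) - M) = 3 - (234 - M + M*d) = 3 + (-234 + M - M*d) = -231 + M - M*d)
q(B, w) = -7
P(Y, D) = -7
P(123, 381)/473512 + 58232/((t(420, 139)/(-180380))) = -7/473512 + 58232/(((-231 + 420 - 1*420*139)/(-180380))) = -7*1/473512 + 58232/(((-231 + 420 - 58380)*(-1/180380))) = -7/473512 + 58232/((-58191*(-1/180380))) = -7/473512 + 58232/(58191/180380) = -7/473512 + 58232*(180380/58191) = -7/473512 + 10503888160/58191 = 4973717090010583/27554136792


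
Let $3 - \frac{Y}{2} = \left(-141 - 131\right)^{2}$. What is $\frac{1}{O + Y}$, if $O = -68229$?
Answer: $- \frac{1}{216191} \approx -4.6255 \cdot 10^{-6}$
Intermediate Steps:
$Y = -147962$ ($Y = 6 - 2 \left(-141 - 131\right)^{2} = 6 - 2 \left(-272\right)^{2} = 6 - 147968 = -147962$)
$\frac{1}{O + Y} = \frac{1}{-68229 - 147962} = \frac{1}{-216191} = - \frac{1}{216191}$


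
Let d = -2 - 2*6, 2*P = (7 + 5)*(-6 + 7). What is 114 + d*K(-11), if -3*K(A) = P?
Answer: 142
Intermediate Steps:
P = 6 (P = ((7 + 5)*(-6 + 7))/2 = (12*1)/2 = (½)*12 = 6)
K(A) = -2 (K(A) = -⅓*6 = -2)
d = -14 (d = -2 - 12 = -14)
114 + d*K(-11) = 114 - 14*(-2) = 114 + 28 = 142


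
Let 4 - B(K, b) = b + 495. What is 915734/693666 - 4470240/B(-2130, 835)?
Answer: 258505646927/76650093 ≈ 3372.5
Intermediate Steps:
B(K, b) = -491 - b (B(K, b) = 4 - (b + 495) = 4 - (495 + b) = 4 + (-495 - b) = -491 - b)
915734/693666 - 4470240/B(-2130, 835) = 915734/693666 - 4470240/(-491 - 1*835) = 915734*(1/693666) - 4470240/(-491 - 835) = 457867/346833 - 4470240/(-1326) = 457867/346833 - 4470240*(-1/1326) = 457867/346833 + 745040/221 = 258505646927/76650093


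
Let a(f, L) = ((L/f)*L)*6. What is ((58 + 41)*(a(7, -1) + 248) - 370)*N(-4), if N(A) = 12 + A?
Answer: 1358944/7 ≈ 1.9413e+5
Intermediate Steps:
a(f, L) = 6*L²/f (a(f, L) = (L²/f)*6 = 6*L²/f)
((58 + 41)*(a(7, -1) + 248) - 370)*N(-4) = ((58 + 41)*(6*(-1)²/7 + 248) - 370)*(12 - 4) = (99*(6*1*(⅐) + 248) - 370)*8 = (99*(6/7 + 248) - 370)*8 = (99*(1742/7) - 370)*8 = (172458/7 - 370)*8 = (169868/7)*8 = 1358944/7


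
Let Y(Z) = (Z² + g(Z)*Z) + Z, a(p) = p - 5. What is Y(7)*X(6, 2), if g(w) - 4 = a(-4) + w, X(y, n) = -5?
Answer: -350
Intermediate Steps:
a(p) = -5 + p
g(w) = -5 + w (g(w) = 4 + ((-5 - 4) + w) = 4 + (-9 + w) = -5 + w)
Y(Z) = Z + Z² + Z*(-5 + Z) (Y(Z) = (Z² + (-5 + Z)*Z) + Z = (Z² + Z*(-5 + Z)) + Z = Z + Z² + Z*(-5 + Z))
Y(7)*X(6, 2) = (2*7*(-2 + 7))*(-5) = (2*7*5)*(-5) = 70*(-5) = -350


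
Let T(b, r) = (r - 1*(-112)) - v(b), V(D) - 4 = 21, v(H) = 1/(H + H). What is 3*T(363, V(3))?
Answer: 99461/242 ≈ 411.00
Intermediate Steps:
v(H) = 1/(2*H)
V(D) = 25 (V(D) = 4 + 21 = 25)
T(b, r) = 112 + r - 1/(2*b) (T(b, r) = (r - 1*(-112)) - 1/(2*b) = (r + 112) - 1/(2*b) = (112 + r) - 1/(2*b) = 112 + r - 1/(2*b))
3*T(363, V(3)) = 3*(112 + 25 - 1/2/363) = 3*(112 + 25 - 1/2*1/363) = 3*(112 + 25 - 1/726) = 3*(99461/726) = 99461/242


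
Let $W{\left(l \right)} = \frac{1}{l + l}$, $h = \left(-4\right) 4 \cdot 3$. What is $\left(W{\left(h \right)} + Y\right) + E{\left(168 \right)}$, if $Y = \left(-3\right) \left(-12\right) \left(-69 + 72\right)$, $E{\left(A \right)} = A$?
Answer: $\frac{26495}{96} \approx 275.99$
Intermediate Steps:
$h = -48$ ($h = \left(-16\right) 3 = -48$)
$Y = 108$ ($Y = 36 \cdot 3 = 108$)
$W{\left(l \right)} = \frac{1}{2 l}$
$\left(W{\left(h \right)} + Y\right) + E{\left(168 \right)} = \left(\frac{1}{2 \left(-48\right)} + 108\right) + 168 = \left(\frac{1}{2} \left(- \frac{1}{48}\right) + 108\right) + 168 = \left(- \frac{1}{96} + 108\right) + 168 = \frac{10367}{96} + 168 = \frac{26495}{96}$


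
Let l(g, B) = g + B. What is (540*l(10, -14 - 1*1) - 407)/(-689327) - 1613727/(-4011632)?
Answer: 1124849732353/2765326251664 ≈ 0.40677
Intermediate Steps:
l(g, B) = B + g
(540*l(10, -14 - 1*1) - 407)/(-689327) - 1613727/(-4011632) = (540*((-14 - 1*1) + 10) - 407)/(-689327) - 1613727/(-4011632) = (540*((-14 - 1) + 10) - 407)*(-1/689327) - 1613727*(-1/4011632) = (540*(-15 + 10) - 407)*(-1/689327) + 1613727/4011632 = (540*(-5) - 407)*(-1/689327) + 1613727/4011632 = (-2700 - 407)*(-1/689327) + 1613727/4011632 = -3107*(-1/689327) + 1613727/4011632 = 3107/689327 + 1613727/4011632 = 1124849732353/2765326251664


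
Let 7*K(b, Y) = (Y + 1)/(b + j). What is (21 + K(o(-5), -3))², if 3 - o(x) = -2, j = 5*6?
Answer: 26450449/60025 ≈ 440.66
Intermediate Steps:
j = 30
o(x) = 5 (o(x) = 3 - 1*(-2) = 3 + 2 = 5)
K(b, Y) = (1 + Y)/(7*(30 + b)) (K(b, Y) = ((Y + 1)/(b + 30))/7 = ((1 + Y)/(30 + b))/7 = (1 + Y)/(7*(30 + b)))
(21 + K(o(-5), -3))² = (21 + (1 - 3)/(7*(30 + 5)))² = (21 + (⅐)*(-2)/35)² = (21 + (⅐)*(1/35)*(-2))² = (21 - 2/245)² = (5143/245)² = 26450449/60025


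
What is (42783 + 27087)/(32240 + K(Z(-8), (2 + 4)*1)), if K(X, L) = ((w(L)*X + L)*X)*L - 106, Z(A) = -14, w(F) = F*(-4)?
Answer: 34935/1703 ≈ 20.514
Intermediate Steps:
w(F) = -4*F
K(X, L) = -106 + L*X*(L - 4*L*X) (K(X, L) = (((-4*L)*X + L)*X)*L - 106 = ((-4*L*X + L)*X)*L - 106 = ((L - 4*L*X)*X)*L - 106 = (X*(L - 4*L*X))*L - 106 = L*X*(L - 4*L*X) - 106 = -106 + L*X*(L - 4*L*X))
(42783 + 27087)/(32240 + K(Z(-8), (2 + 4)*1)) = (42783 + 27087)/(32240 + (-106 - 14*(2 + 4)² - 4*((2 + 4)*1)²*(-14)²)) = 69870/(32240 + (-106 - 14*(6*1)² - 4*(6*1)²*196)) = 69870/(32240 + (-106 - 14*6² - 4*6²*196)) = 69870/(32240 + (-106 - 14*36 - 4*36*196)) = 69870/(32240 + (-106 - 504 - 28224)) = 69870/(32240 - 28834) = 69870/3406 = 69870*(1/3406) = 34935/1703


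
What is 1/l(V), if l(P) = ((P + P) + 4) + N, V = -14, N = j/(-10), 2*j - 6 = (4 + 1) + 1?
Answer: -5/123 ≈ -0.040650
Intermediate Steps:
j = 6 (j = 3 + ((4 + 1) + 1)/2 = 3 + (5 + 1)/2 = 3 + (½)*6 = 3 + 3 = 6)
N = -⅗ (N = 6/(-10) = 6*(-⅒) = -⅗ ≈ -0.60000)
l(P) = 17/5 + 2*P (l(P) = ((P + P) + 4) - ⅗ = (2*P + 4) - ⅗ = (4 + 2*P) - ⅗ = 17/5 + 2*P)
1/l(V) = 1/(17/5 + 2*(-14)) = 1/(17/5 - 28) = 1/(-123/5) = -5/123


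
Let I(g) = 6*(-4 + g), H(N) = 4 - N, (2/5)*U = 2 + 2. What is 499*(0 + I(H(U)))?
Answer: -29940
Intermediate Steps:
U = 10 (U = 5*(2 + 2)/2 = (5/2)*4 = 10)
I(g) = -24 + 6*g
499*(0 + I(H(U))) = 499*(0 + (-24 + 6*(4 - 1*10))) = 499*(0 + (-24 + 6*(4 - 10))) = 499*(0 + (-24 + 6*(-6))) = 499*(0 + (-24 - 36)) = 499*(0 - 60) = 499*(-60) = -29940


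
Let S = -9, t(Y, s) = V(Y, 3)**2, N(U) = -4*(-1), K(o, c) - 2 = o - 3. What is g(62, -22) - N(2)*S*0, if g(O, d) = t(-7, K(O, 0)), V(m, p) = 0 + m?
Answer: 49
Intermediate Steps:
V(m, p) = m
K(o, c) = -1 + o (K(o, c) = 2 + (o - 3) = 2 + (-3 + o) = -1 + o)
N(U) = 4
t(Y, s) = Y**2
g(O, d) = 49 (g(O, d) = (-7)**2 = 49)
g(62, -22) - N(2)*S*0 = 49 - 4*(-9)*0 = 49 - (-36)*0 = 49 - 1*0 = 49 + 0 = 49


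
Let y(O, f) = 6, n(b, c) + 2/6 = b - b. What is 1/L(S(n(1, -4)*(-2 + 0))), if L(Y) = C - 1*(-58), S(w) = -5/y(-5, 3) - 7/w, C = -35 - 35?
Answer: -1/12 ≈ -0.083333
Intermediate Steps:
n(b, c) = -⅓ (n(b, c) = -⅓ + (b - b) = -⅓ + 0 = -⅓)
C = -70
S(w) = -⅚ - 7/w (S(w) = -5/6 - 7/w = -5*⅙ - 7/w = -⅚ - 7/w)
L(Y) = -12 (L(Y) = -70 - 1*(-58) = -70 + 58 = -12)
1/L(S(n(1, -4)*(-2 + 0))) = 1/(-12) = -1/12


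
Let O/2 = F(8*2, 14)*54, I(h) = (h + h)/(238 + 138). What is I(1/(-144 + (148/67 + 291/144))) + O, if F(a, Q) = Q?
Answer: 31943338260/21126547 ≈ 1512.0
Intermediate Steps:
I(h) = h/188 (I(h) = (2*h)/376 = (2*h)*(1/376) = h/188)
O = 1512 (O = 2*(14*54) = 2*756 = 1512)
I(1/(-144 + (148/67 + 291/144))) + O = 1/(188*(-144 + (148/67 + 291/144))) + 1512 = 1/(188*(-144 + (148*(1/67) + 291*(1/144)))) + 1512 = 1/(188*(-144 + (148/67 + 97/48))) + 1512 = 1/(188*(-144 + 13603/3216)) + 1512 = 1/(188*(-449501/3216)) + 1512 = (1/188)*(-3216/449501) + 1512 = -804/21126547 + 1512 = 31943338260/21126547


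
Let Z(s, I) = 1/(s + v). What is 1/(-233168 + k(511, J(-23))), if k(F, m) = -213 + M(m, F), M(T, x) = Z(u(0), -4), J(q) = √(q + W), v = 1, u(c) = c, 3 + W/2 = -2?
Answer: -1/233380 ≈ -4.2849e-6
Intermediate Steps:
W = -10 (W = -6 + 2*(-2) = -6 - 4 = -10)
J(q) = √(-10 + q) (J(q) = √(q - 10) = √(-10 + q))
Z(s, I) = 1/(1 + s) (Z(s, I) = 1/(s + 1) = 1/(1 + s))
M(T, x) = 1 (M(T, x) = 1/(1 + 0) = 1/1 = 1)
k(F, m) = -212 (k(F, m) = -213 + 1 = -212)
1/(-233168 + k(511, J(-23))) = 1/(-233168 - 212) = 1/(-233380) = -1/233380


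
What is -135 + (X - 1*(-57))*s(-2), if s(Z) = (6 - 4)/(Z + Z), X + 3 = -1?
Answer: -323/2 ≈ -161.50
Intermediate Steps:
X = -4 (X = -3 - 1 = -4)
s(Z) = 1/Z (s(Z) = 2/((2*Z)) = 2*(1/(2*Z)) = 1/Z)
-135 + (X - 1*(-57))*s(-2) = -135 + (-4 - 1*(-57))/(-2) = -135 + (-4 + 57)*(-1/2) = -135 + 53*(-1/2) = -135 - 53/2 = -323/2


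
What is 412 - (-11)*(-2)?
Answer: 390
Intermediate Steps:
412 - (-11)*(-2) = 412 - 1*22 = 412 - 22 = 390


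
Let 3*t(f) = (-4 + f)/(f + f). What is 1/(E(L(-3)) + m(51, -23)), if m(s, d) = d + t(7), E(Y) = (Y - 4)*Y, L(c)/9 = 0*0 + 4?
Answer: 14/15807 ≈ 0.00088568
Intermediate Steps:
L(c) = 36 (L(c) = 9*(0*0 + 4) = 9*(0 + 4) = 9*4 = 36)
t(f) = (-4 + f)/(6*f) (t(f) = ((-4 + f)/(f + f))/3 = ((-4 + f)/((2*f)))/3 = ((-4 + f)*(1/(2*f)))/3 = ((-4 + f)/(2*f))/3 = (-4 + f)/(6*f))
E(Y) = Y*(-4 + Y) (E(Y) = (-4 + Y)*Y = Y*(-4 + Y))
m(s, d) = 1/14 + d (m(s, d) = d + (⅙)*(-4 + 7)/7 = d + (⅙)*(⅐)*3 = d + 1/14 = 1/14 + d)
1/(E(L(-3)) + m(51, -23)) = 1/(36*(-4 + 36) + (1/14 - 23)) = 1/(36*32 - 321/14) = 1/(1152 - 321/14) = 1/(15807/14) = 14/15807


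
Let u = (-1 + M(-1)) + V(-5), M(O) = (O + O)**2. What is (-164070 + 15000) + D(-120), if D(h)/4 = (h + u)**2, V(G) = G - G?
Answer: -94314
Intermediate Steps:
M(O) = 4*O**2 (M(O) = (2*O)**2 = 4*O**2)
V(G) = 0
u = 3 (u = (-1 + 4*(-1)**2) + 0 = (-1 + 4*1) + 0 = (-1 + 4) + 0 = 3 + 0 = 3)
D(h) = 4*(3 + h)**2 (D(h) = 4*(h + 3)**2 = 4*(3 + h)**2)
(-164070 + 15000) + D(-120) = (-164070 + 15000) + 4*(3 - 120)**2 = -149070 + 4*(-117)**2 = -149070 + 4*13689 = -149070 + 54756 = -94314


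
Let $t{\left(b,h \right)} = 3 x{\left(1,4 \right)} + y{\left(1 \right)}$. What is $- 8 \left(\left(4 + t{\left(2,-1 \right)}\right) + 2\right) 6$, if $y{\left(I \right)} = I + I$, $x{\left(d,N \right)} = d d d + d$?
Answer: $-672$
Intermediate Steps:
$x{\left(d,N \right)} = d + d^{3}$ ($x{\left(d,N \right)} = d^{2} d + d = d^{3} + d = d + d^{3}$)
$y{\left(I \right)} = 2 I$
$t{\left(b,h \right)} = 8$ ($t{\left(b,h \right)} = 3 \left(1 + 1^{3}\right) + 2 \cdot 1 = 3 \left(1 + 1\right) + 2 = 3 \cdot 2 + 2 = 6 + 2 = 8$)
$- 8 \left(\left(4 + t{\left(2,-1 \right)}\right) + 2\right) 6 = - 8 \left(\left(4 + 8\right) + 2\right) 6 = - 8 \left(12 + 2\right) 6 = - 8 \cdot 14 \cdot 6 = - 112 \cdot 6 = \left(-1\right) 672 = -672$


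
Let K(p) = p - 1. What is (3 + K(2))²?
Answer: 16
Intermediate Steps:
K(p) = -1 + p
(3 + K(2))² = (3 + (-1 + 2))² = (3 + 1)² = 4² = 16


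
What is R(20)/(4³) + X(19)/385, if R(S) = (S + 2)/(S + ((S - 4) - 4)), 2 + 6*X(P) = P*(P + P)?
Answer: 25423/78848 ≈ 0.32243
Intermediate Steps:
X(P) = -⅓ + P²/3 (X(P) = -⅓ + (P*(P + P))/6 = -⅓ + (P*(2*P))/6 = -⅓ + (2*P²)/6 = -⅓ + P²/3)
R(S) = (2 + S)/(-8 + 2*S) (R(S) = (2 + S)/(S + ((-4 + S) - 4)) = (2 + S)/(S + (-8 + S)) = (2 + S)/(-8 + 2*S))
R(20)/(4³) + X(19)/385 = ((2 + 20)/(2*(-4 + 20)))/(4³) + (-⅓ + (⅓)*19²)/385 = ((½)*22/16)/64 + (-⅓ + (⅓)*361)*(1/385) = ((½)*(1/16)*22)*(1/64) + (-⅓ + 361/3)*(1/385) = (11/16)*(1/64) + 120*(1/385) = 11/1024 + 24/77 = 25423/78848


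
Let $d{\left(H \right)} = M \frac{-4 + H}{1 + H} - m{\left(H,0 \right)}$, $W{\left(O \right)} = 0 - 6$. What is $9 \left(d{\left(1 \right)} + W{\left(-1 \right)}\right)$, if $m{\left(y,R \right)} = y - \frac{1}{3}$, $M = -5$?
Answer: $\frac{15}{2} \approx 7.5$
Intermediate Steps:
$W{\left(O \right)} = -6$ ($W{\left(O \right)} = 0 - 6 = -6$)
$m{\left(y,R \right)} = - \frac{1}{3} + y$ ($m{\left(y,R \right)} = y - \frac{1}{3} = - \frac{1}{3} + y$)
$d{\left(H \right)} = \frac{1}{3} - H - \frac{5 \left(-4 + H\right)}{1 + H}$ ($d{\left(H \right)} = - 5 \frac{-4 + H}{1 + H} - \left(- \frac{1}{3} + H\right) = - \frac{5 \left(-4 + H\right)}{1 + H} - \left(- \frac{1}{3} + H\right) = \frac{1}{3} - H - \frac{5 \left(-4 + H\right)}{1 + H}$)
$9 \left(d{\left(1 \right)} + W{\left(-1 \right)}\right) = 9 \left(\frac{61 - 17 - 3 \cdot 1^{2}}{3 \left(1 + 1\right)} - 6\right) = 9 \left(\frac{61 - 17 - 3}{3 \cdot 2} - 6\right) = 9 \left(\frac{1}{3} \cdot \frac{1}{2} \left(61 - 17 - 3\right) - 6\right) = 9 \left(\frac{1}{3} \cdot \frac{1}{2} \cdot 41 - 6\right) = 9 \left(\frac{41}{6} - 6\right) = 9 \cdot \frac{5}{6} = \frac{15}{2}$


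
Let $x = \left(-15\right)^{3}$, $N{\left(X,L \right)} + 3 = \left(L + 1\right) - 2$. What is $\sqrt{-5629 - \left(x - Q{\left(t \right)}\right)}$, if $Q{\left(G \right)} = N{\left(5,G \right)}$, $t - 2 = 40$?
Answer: $2 i \sqrt{554} \approx 47.074 i$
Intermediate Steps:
$t = 42$ ($t = 2 + 40 = 42$)
$N{\left(X,L \right)} = -4 + L$ ($N{\left(X,L \right)} = -3 + \left(\left(L + 1\right) - 2\right) = -3 + \left(\left(1 + L\right) - 2\right) = -3 + \left(-1 + L\right) = -4 + L$)
$Q{\left(G \right)} = -4 + G$
$x = -3375$
$\sqrt{-5629 - \left(x - Q{\left(t \right)}\right)} = \sqrt{-5629 + \left(\left(-4 + 42\right) - -3375\right)} = \sqrt{-5629 + \left(38 + 3375\right)} = \sqrt{-5629 + 3413} = \sqrt{-2216} = 2 i \sqrt{554}$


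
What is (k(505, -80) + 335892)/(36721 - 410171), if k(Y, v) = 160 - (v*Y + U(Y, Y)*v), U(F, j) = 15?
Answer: -17166/16975 ≈ -1.0113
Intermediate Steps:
k(Y, v) = 160 - 15*v - Y*v (k(Y, v) = 160 - (v*Y + 15*v) = 160 - (Y*v + 15*v) = 160 - (15*v + Y*v) = 160 + (-15*v - Y*v) = 160 - 15*v - Y*v)
(k(505, -80) + 335892)/(36721 - 410171) = ((160 - 15*(-80) - 1*505*(-80)) + 335892)/(36721 - 410171) = ((160 + 1200 + 40400) + 335892)/(-373450) = (41760 + 335892)*(-1/373450) = 377652*(-1/373450) = -17166/16975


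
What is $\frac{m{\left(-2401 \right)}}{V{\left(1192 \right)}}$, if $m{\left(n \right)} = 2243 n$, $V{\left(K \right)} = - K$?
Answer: $\frac{5385443}{1192} \approx 4518.0$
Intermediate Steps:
$\frac{m{\left(-2401 \right)}}{V{\left(1192 \right)}} = \frac{2243 \left(-2401\right)}{\left(-1\right) 1192} = - \frac{5385443}{-1192} = \left(-5385443\right) \left(- \frac{1}{1192}\right) = \frac{5385443}{1192}$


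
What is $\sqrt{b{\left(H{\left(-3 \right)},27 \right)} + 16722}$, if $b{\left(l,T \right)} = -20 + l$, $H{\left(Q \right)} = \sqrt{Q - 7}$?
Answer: $\sqrt{16702 + i \sqrt{10}} \approx 129.24 + 0.012 i$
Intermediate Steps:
$H{\left(Q \right)} = \sqrt{-7 + Q}$
$\sqrt{b{\left(H{\left(-3 \right)},27 \right)} + 16722} = \sqrt{\left(-20 + \sqrt{-7 - 3}\right) + 16722} = \sqrt{\left(-20 + \sqrt{-10}\right) + 16722} = \sqrt{\left(-20 + i \sqrt{10}\right) + 16722} = \sqrt{16702 + i \sqrt{10}}$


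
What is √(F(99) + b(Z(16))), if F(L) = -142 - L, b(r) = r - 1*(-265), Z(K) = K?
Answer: 2*√10 ≈ 6.3246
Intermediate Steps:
b(r) = 265 + r (b(r) = r + 265 = 265 + r)
√(F(99) + b(Z(16))) = √((-142 - 1*99) + (265 + 16)) = √((-142 - 99) + 281) = √(-241 + 281) = √40 = 2*√10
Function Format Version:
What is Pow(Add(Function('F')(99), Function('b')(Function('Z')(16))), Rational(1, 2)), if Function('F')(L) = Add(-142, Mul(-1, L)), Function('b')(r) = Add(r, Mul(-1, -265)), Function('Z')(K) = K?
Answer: Mul(2, Pow(10, Rational(1, 2))) ≈ 6.3246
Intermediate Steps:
Function('b')(r) = Add(265, r) (Function('b')(r) = Add(r, 265) = Add(265, r))
Pow(Add(Function('F')(99), Function('b')(Function('Z')(16))), Rational(1, 2)) = Pow(Add(Add(-142, Mul(-1, 99)), Add(265, 16)), Rational(1, 2)) = Pow(Add(Add(-142, -99), 281), Rational(1, 2)) = Pow(Add(-241, 281), Rational(1, 2)) = Pow(40, Rational(1, 2)) = Mul(2, Pow(10, Rational(1, 2)))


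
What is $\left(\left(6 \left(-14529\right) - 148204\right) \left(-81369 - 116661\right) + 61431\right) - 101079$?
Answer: $46611865692$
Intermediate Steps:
$\left(\left(6 \left(-14529\right) - 148204\right) \left(-81369 - 116661\right) + 61431\right) - 101079 = \left(\left(-87174 - 148204\right) \left(-198030\right) + 61431\right) - 101079 = \left(\left(-235378\right) \left(-198030\right) + 61431\right) - 101079 = \left(46611905340 + 61431\right) - 101079 = 46611966771 - 101079 = 46611865692$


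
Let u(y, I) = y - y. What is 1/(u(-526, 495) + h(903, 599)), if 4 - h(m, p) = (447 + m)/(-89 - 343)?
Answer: 8/57 ≈ 0.14035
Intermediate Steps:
u(y, I) = 0
h(m, p) = 725/144 + m/432 (h(m, p) = 4 - (447 + m)/(-89 - 343) = 4 - (447 + m)/(-432) = 4 - (447 + m)*(-1)/432 = 4 - (-149/144 - m/432) = 4 + (149/144 + m/432) = 725/144 + m/432)
1/(u(-526, 495) + h(903, 599)) = 1/(0 + (725/144 + (1/432)*903)) = 1/(0 + (725/144 + 301/144)) = 1/(0 + 57/8) = 1/(57/8) = 8/57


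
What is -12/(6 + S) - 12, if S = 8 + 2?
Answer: -51/4 ≈ -12.750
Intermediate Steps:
S = 10
-12/(6 + S) - 12 = -12/(6 + 10) - 12 = -12/16 - 12 = -12*1/16 - 12 = -3/4 - 12 = -51/4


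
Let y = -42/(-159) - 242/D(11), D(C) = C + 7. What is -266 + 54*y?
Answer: -51820/53 ≈ -977.74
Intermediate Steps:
D(C) = 7 + C
y = -6287/477 (y = -42/(-159) - 242/(7 + 11) = -42*(-1/159) - 242/18 = 14/53 - 242*1/18 = 14/53 - 121/9 = -6287/477 ≈ -13.180)
-266 + 54*y = -266 + 54*(-6287/477) = -266 - 37722/53 = -51820/53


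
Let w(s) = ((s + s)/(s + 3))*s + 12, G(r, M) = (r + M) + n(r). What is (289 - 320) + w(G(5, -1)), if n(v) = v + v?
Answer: 69/17 ≈ 4.0588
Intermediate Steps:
n(v) = 2*v
G(r, M) = M + 3*r (G(r, M) = (r + M) + 2*r = (M + r) + 2*r = M + 3*r)
w(s) = 12 + 2*s²/(3 + s) (w(s) = ((2*s)/(3 + s))*s + 12 = (2*s/(3 + s))*s + 12 = 2*s²/(3 + s) + 12 = 12 + 2*s²/(3 + s))
(289 - 320) + w(G(5, -1)) = (289 - 320) + 2*(18 + (-1 + 3*5)² + 6*(-1 + 3*5))/(3 + (-1 + 3*5)) = -31 + 2*(18 + (-1 + 15)² + 6*(-1 + 15))/(3 + (-1 + 15)) = -31 + 2*(18 + 14² + 6*14)/(3 + 14) = -31 + 2*(18 + 196 + 84)/17 = -31 + 2*(1/17)*298 = -31 + 596/17 = 69/17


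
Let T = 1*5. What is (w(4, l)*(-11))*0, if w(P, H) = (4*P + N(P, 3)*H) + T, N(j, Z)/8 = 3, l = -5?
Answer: 0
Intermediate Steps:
N(j, Z) = 24 (N(j, Z) = 8*3 = 24)
T = 5
w(P, H) = 5 + 4*P + 24*H (w(P, H) = (4*P + 24*H) + 5 = 5 + 4*P + 24*H)
(w(4, l)*(-11))*0 = ((5 + 4*4 + 24*(-5))*(-11))*0 = ((5 + 16 - 120)*(-11))*0 = -99*(-11)*0 = 1089*0 = 0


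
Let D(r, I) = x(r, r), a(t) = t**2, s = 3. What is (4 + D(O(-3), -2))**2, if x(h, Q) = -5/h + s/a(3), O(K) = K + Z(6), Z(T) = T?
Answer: 64/9 ≈ 7.1111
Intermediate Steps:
O(K) = 6 + K (O(K) = K + 6 = 6 + K)
x(h, Q) = 1/3 - 5/h (x(h, Q) = -5/h + 3/(3**2) = -5/h + 3/9 = -5/h + 3*(1/9) = -5/h + 1/3 = 1/3 - 5/h)
D(r, I) = (-15 + r)/(3*r)
(4 + D(O(-3), -2))**2 = (4 + (-15 + (6 - 3))/(3*(6 - 3)))**2 = (4 + (1/3)*(-15 + 3)/3)**2 = (4 + (1/3)*(1/3)*(-12))**2 = (4 - 4/3)**2 = (8/3)**2 = 64/9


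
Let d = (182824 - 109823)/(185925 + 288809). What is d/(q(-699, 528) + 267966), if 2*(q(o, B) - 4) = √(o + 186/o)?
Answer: 9115928334020/15885782307245887543 - 73001*I*√37962457/15885782307245887543 ≈ 5.7384e-7 - 2.8314e-11*I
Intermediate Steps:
q(o, B) = 4 + √(o + 186/o)/2
d = 73001/474734 ≈ 0.15377
d/(q(-699, 528) + 267966) = 73001/(474734*((4 + √(-699 + 186/(-699))/2) + 267966)) = 73001/(474734*((4 + √(-699 + 186*(-1/699))/2) + 267966)) = 73001/(474734*((4 + √(-699 - 62/233)/2) + 267966)) = 73001/(474734*((4 + √(-162929/233)/2) + 267966)) = 73001/(474734*((4 + (I*√37962457/233)/2) + 267966)) = 73001/(474734*((4 + I*√37962457/466) + 267966)) = 73001/(474734*(267970 + I*√37962457/466))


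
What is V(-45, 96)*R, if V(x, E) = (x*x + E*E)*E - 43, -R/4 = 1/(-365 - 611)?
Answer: 1079093/244 ≈ 4422.5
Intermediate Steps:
R = 1/244 (R = -4/(-365 - 611) = -4/(-976) = -4*(-1/976) = 1/244 ≈ 0.0040984)
V(x, E) = -43 + E*(E**2 + x**2) (V(x, E) = (x**2 + E**2)*E - 43 = (E**2 + x**2)*E - 43 = E*(E**2 + x**2) - 43 = -43 + E*(E**2 + x**2))
V(-45, 96)*R = (-43 + 96**3 + 96*(-45)**2)*(1/244) = (-43 + 884736 + 96*2025)*(1/244) = (-43 + 884736 + 194400)*(1/244) = 1079093*(1/244) = 1079093/244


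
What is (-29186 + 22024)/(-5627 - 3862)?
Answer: 7162/9489 ≈ 0.75477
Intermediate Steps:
(-29186 + 22024)/(-5627 - 3862) = -7162/(-9489) = -7162*(-1/9489) = 7162/9489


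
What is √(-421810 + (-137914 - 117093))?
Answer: I*√676817 ≈ 822.69*I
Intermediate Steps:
√(-421810 + (-137914 - 117093)) = √(-421810 - 255007) = √(-676817) = I*√676817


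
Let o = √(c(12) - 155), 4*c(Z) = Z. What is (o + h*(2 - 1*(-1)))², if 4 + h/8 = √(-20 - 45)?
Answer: 4*(-48 + I*√38 + 12*I*√65)² ≈ -33147.0 - 39518.0*I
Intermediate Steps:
c(Z) = Z/4
h = -32 + 8*I*√65 (h = -32 + 8*√(-20 - 45) = -32 + 8*√(-65) = -32 + 8*(I*√65) = -32 + 8*I*√65 ≈ -32.0 + 64.498*I)
o = 2*I*√38 (o = √((¼)*12 - 155) = √(3 - 155) = √(-152) = 2*I*√38 ≈ 12.329*I)
(o + h*(2 - 1*(-1)))² = (2*I*√38 + (-32 + 8*I*√65)*(2 - 1*(-1)))² = (2*I*√38 + (-32 + 8*I*√65)*(2 + 1))² = (2*I*√38 + (-32 + 8*I*√65)*3)² = (2*I*√38 + (-96 + 24*I*√65))² = (-96 + 2*I*√38 + 24*I*√65)²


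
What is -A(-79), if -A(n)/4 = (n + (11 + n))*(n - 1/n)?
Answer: 3669120/79 ≈ 46445.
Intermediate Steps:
A(n) = -4*(11 + 2*n)*(n - 1/n) (A(n) = -4*(n + (11 + n))*(n - 1/n) = -4*(11 + 2*n)*(n - 1/n))
-A(-79) = -(8 - 44*(-79) - 8*(-79)² + 44/(-79)) = -(8 + 3476 - 8*6241 + 44*(-1/79)) = -(8 + 3476 - 49928 - 44/79) = -1*(-3669120/79) = 3669120/79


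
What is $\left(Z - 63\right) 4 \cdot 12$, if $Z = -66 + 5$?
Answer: $-5952$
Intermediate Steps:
$Z = -61$
$\left(Z - 63\right) 4 \cdot 12 = \left(-61 - 63\right) 4 \cdot 12 = \left(-124\right) 48 = -5952$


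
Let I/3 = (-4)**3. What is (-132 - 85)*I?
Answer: 41664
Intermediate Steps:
I = -192 (I = 3*(-4)**3 = 3*(-64) = -192)
(-132 - 85)*I = (-132 - 85)*(-192) = -217*(-192) = 41664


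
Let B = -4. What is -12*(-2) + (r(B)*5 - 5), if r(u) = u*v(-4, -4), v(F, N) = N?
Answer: 99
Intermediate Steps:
r(u) = -4*u (r(u) = u*(-4) = -4*u)
-12*(-2) + (r(B)*5 - 5) = -12*(-2) + (-4*(-4)*5 - 5) = 24 + (16*5 - 5) = 24 + (80 - 5) = 24 + 75 = 99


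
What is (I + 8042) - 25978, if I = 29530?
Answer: 11594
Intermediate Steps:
(I + 8042) - 25978 = (29530 + 8042) - 25978 = 37572 - 25978 = 11594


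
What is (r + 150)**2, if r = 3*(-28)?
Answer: 4356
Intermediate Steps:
r = -84
(r + 150)**2 = (-84 + 150)**2 = 66**2 = 4356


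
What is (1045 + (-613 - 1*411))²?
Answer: 441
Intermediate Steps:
(1045 + (-613 - 1*411))² = (1045 + (-613 - 411))² = (1045 - 1024)² = 21² = 441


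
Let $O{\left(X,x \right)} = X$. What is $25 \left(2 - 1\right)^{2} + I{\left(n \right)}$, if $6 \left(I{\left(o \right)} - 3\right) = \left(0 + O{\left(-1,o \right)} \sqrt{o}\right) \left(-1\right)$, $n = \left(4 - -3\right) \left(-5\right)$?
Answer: $28 + \frac{i \sqrt{35}}{6} \approx 28.0 + 0.98601 i$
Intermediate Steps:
$n = -35$ ($n = \left(4 + 3\right) \left(-5\right) = 7 \left(-5\right) = -35$)
$I{\left(o \right)} = 3 + \frac{\sqrt{o}}{6}$ ($I{\left(o \right)} = 3 + \frac{\left(0 - \sqrt{o}\right) \left(-1\right)}{6} = 3 + \frac{- \sqrt{o} \left(-1\right)}{6} = 3 + \frac{\sqrt{o}}{6}$)
$25 \left(2 - 1\right)^{2} + I{\left(n \right)} = 25 \left(2 - 1\right)^{2} + \left(3 + \frac{\sqrt{-35}}{6}\right) = 25 \cdot 1^{2} + \left(3 + \frac{i \sqrt{35}}{6}\right) = 25 \cdot 1 + \left(3 + \frac{i \sqrt{35}}{6}\right) = 25 + \left(3 + \frac{i \sqrt{35}}{6}\right) = 28 + \frac{i \sqrt{35}}{6}$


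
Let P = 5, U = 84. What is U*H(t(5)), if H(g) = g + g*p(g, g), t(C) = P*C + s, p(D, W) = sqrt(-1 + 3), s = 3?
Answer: 2352 + 2352*sqrt(2) ≈ 5678.2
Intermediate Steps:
p(D, W) = sqrt(2)
t(C) = 3 + 5*C (t(C) = 5*C + 3 = 3 + 5*C)
H(g) = g + g*sqrt(2)
U*H(t(5)) = 84*((3 + 5*5)*(1 + sqrt(2))) = 84*((3 + 25)*(1 + sqrt(2))) = 84*(28*(1 + sqrt(2))) = 84*(28 + 28*sqrt(2)) = 2352 + 2352*sqrt(2)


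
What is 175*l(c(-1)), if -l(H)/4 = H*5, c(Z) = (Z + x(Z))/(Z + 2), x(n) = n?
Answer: 7000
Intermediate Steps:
c(Z) = 2*Z/(2 + Z) (c(Z) = (Z + Z)/(Z + 2) = (2*Z)/(2 + Z) = 2*Z/(2 + Z))
l(H) = -20*H (l(H) = -4*H*5 = -20*H)
175*l(c(-1)) = 175*(-40*(-1)/(2 - 1)) = 175*(-40*(-1)/1) = 175*(-40*(-1)) = 175*(-20*(-2)) = 175*40 = 7000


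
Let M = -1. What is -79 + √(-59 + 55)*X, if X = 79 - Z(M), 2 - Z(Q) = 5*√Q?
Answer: -89 + 154*I ≈ -89.0 + 154.0*I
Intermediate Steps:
Z(Q) = 2 - 5*√Q
X = 77 + 5*I (X = 79 - (2 - 5*I) = 79 + (-2 + 5*I) = 77 + 5*I ≈ 77.0 + 5.0*I)
-79 + √(-59 + 55)*X = -79 + √(-59 + 55)*(77 + 5*I) = -79 + √(-4)*(77 + 5*I) = -79 + (2*I)*(77 + 5*I) = -79 + 2*I*(77 + 5*I)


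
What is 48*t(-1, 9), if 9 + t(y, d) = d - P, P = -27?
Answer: 1296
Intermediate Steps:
t(y, d) = 18 + d (t(y, d) = -9 + (d - 1*(-27)) = -9 + (d + 27) = -9 + (27 + d) = 18 + d)
48*t(-1, 9) = 48*(18 + 9) = 48*27 = 1296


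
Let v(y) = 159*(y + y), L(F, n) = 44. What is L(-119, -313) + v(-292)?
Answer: -92812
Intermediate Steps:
v(y) = 318*y (v(y) = 159*(2*y) = 318*y)
L(-119, -313) + v(-292) = 44 + 318*(-292) = 44 - 92856 = -92812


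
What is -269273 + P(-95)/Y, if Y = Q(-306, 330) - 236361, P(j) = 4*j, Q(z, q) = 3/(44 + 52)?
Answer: -2036660056263/7563551 ≈ -2.6927e+5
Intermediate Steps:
Q(z, q) = 1/32 (Q(z, q) = 3/96 = 3*(1/96) = 1/32)
Y = -7563551/32 (Y = 1/32 - 236361 = -7563551/32 ≈ -2.3636e+5)
-269273 + P(-95)/Y = -269273 + (4*(-95))/(-7563551/32) = -269273 - 380*(-32/7563551) = -269273 + 12160/7563551 = -2036660056263/7563551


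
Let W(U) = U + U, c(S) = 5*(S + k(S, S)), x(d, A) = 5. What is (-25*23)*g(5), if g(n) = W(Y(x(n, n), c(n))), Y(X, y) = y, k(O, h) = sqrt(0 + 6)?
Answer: -28750 - 5750*sqrt(6) ≈ -42835.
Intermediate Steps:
k(O, h) = sqrt(6)
c(S) = 5*S + 5*sqrt(6) (c(S) = 5*(S + sqrt(6)) = 5*S + 5*sqrt(6))
W(U) = 2*U
g(n) = 10*n + 10*sqrt(6) (g(n) = 2*(5*n + 5*sqrt(6)) = 10*n + 10*sqrt(6))
(-25*23)*g(5) = (-25*23)*(10*5 + 10*sqrt(6)) = -575*(50 + 10*sqrt(6)) = -28750 - 5750*sqrt(6)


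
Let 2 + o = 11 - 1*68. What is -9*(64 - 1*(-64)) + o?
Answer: -1211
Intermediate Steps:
o = -59 (o = -2 + (11 - 1*68) = -2 + (11 - 68) = -2 - 57 = -59)
-9*(64 - 1*(-64)) + o = -9*(64 - 1*(-64)) - 59 = -9*(64 + 64) - 59 = -9*128 - 59 = -1152 - 59 = -1211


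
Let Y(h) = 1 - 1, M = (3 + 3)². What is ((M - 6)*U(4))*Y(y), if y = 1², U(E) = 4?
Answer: 0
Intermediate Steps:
M = 36 (M = 6² = 36)
y = 1
Y(h) = 0
((M - 6)*U(4))*Y(y) = ((36 - 6)*4)*0 = (30*4)*0 = 120*0 = 0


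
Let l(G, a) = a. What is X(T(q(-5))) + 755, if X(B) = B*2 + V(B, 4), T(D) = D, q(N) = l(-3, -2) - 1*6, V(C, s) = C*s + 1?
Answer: 708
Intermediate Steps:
V(C, s) = 1 + C*s
q(N) = -8 (q(N) = -2 - 1*6 = -2 - 6 = -8)
X(B) = 1 + 6*B (X(B) = B*2 + (1 + B*4) = 2*B + (1 + 4*B) = 1 + 6*B)
X(T(q(-5))) + 755 = (1 + 6*(-8)) + 755 = (1 - 48) + 755 = -47 + 755 = 708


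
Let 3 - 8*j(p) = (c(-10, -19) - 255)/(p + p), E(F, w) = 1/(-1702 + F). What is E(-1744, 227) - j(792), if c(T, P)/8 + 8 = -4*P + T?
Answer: -712175/1984896 ≈ -0.35880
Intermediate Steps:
c(T, P) = -64 - 32*P + 8*T (c(T, P) = -64 + 8*(-4*P + T) = -64 + 8*(T - 4*P) = -64 + (-32*P + 8*T) = -64 - 32*P + 8*T)
j(p) = 3/8 - 209/(16*p) (j(p) = 3/8 - ((-64 - 32*(-19) + 8*(-10)) - 255)/(8*(p + p)) = 3/8 - ((-64 + 608 - 80) - 255)/(8*(2*p)) = 3/8 - (464 - 255)*1/(2*p)/8 = 3/8 - 209*1/(2*p)/8 = 3/8 - 209/(16*p))
E(-1744, 227) - j(792) = 1/(-1702 - 1744) - (-209 + 6*792)/(16*792) = 1/(-3446) - (-209 + 4752)/(16*792) = -1/3446 - 4543/(16*792) = -1/3446 - 1*413/1152 = -1/3446 - 413/1152 = -712175/1984896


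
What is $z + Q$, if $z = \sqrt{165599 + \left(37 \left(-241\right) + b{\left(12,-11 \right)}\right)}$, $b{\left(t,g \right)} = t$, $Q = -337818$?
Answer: $-337818 + \sqrt{156694} \approx -3.3742 \cdot 10^{5}$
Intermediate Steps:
$z = \sqrt{156694}$ ($z = \sqrt{165599 + \left(37 \left(-241\right) + 12\right)} = \sqrt{165599 + \left(-8917 + 12\right)} = \sqrt{165599 - 8905} = \sqrt{156694} \approx 395.85$)
$z + Q = \sqrt{156694} - 337818 = -337818 + \sqrt{156694}$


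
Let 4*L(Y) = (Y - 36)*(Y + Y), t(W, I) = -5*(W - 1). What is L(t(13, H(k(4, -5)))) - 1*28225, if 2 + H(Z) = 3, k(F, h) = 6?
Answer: -25345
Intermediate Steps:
H(Z) = 1 (H(Z) = -2 + 3 = 1)
t(W, I) = 5 - 5*W (t(W, I) = -5*(-1 + W) = 5 - 5*W)
L(Y) = Y*(-36 + Y)/2 (L(Y) = ((Y - 36)*(Y + Y))/4 = ((-36 + Y)*(2*Y))/4 = (2*Y*(-36 + Y))/4 = Y*(-36 + Y)/2)
L(t(13, H(k(4, -5)))) - 1*28225 = (5 - 5*13)*(-36 + (5 - 5*13))/2 - 1*28225 = (5 - 65)*(-36 + (5 - 65))/2 - 28225 = (1/2)*(-60)*(-36 - 60) - 28225 = (1/2)*(-60)*(-96) - 28225 = 2880 - 28225 = -25345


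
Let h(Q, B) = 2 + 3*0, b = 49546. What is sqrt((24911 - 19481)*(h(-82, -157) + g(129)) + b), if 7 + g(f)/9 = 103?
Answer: sqrt(4751926) ≈ 2179.9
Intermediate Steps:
g(f) = 864 (g(f) = -63 + 9*103 = -63 + 927 = 864)
h(Q, B) = 2 (h(Q, B) = 2 + 0 = 2)
sqrt((24911 - 19481)*(h(-82, -157) + g(129)) + b) = sqrt((24911 - 19481)*(2 + 864) + 49546) = sqrt(5430*866 + 49546) = sqrt(4702380 + 49546) = sqrt(4751926)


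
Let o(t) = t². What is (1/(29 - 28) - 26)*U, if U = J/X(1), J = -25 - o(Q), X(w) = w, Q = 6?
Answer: 1525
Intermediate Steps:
J = -61 (J = -25 - 1*6² = -25 - 1*36 = -25 - 36 = -61)
U = -61 (U = -61/1 = -61*1 = -61)
(1/(29 - 28) - 26)*U = (1/(29 - 28) - 26)*(-61) = (1/1 - 26)*(-61) = (1 - 26)*(-61) = -25*(-61) = 1525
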